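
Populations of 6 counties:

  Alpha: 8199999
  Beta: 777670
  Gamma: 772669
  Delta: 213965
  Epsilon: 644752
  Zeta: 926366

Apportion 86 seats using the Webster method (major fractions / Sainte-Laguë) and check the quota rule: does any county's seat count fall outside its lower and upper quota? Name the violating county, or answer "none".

Standard quotas: Alpha 61.133, Beta 5.798, Gamma 5.760, Delta 1.595, Epsilon 4.807, Zeta 6.906.
Webster allocation: Alpha 60, Beta 6, Gamma 6, Delta 2, Epsilon 5, Zeta 7.
Alpha has quota 61.133 (lower 61, upper 62) but receives 60 — outside the quota interval.

Alpha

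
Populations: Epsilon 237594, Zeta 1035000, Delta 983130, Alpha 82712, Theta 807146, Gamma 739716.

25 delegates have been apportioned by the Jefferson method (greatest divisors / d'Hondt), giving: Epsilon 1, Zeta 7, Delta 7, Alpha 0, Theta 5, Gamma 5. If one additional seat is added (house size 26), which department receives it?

Theta

Priority for the next seat is population ÷ (current seats + 1).
Priorities: Epsilon 118797.000, Zeta 129375.000, Delta 122891.250, Alpha 82712.000, Theta 134524.333, Gamma 123286.000.
Highest priority: Theta.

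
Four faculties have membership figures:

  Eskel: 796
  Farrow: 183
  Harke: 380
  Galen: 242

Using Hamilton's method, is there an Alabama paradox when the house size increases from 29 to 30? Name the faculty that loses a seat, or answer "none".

none

At 29 seats: Eskel 15, Farrow 3, Harke 7, Galen 4.
At 30 seats: Eskel 15, Farrow 3, Harke 7, Galen 5.
No faculty's allocation decreased.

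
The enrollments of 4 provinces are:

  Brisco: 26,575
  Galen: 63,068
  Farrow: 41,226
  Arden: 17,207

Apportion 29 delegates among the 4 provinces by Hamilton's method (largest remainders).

Brisco=5, Galen=12, Farrow=8, Arden=4

Standard divisor: 148076 ÷ 29 ≈ 5106.069.
Standard quotas: Brisco 5.2046, Galen 12.3516, Farrow 8.0739, Arden 3.3699.
Lower quotas: Brisco 5, Galen 12, Farrow 8, Arden 3 (sum 28, leaving 1 seat).
Remainders in descending order: Arden 0.3699, Galen 0.3516, Brisco 0.2046, Farrow 0.0739.
Largest remainder: Arden receives the extra seat.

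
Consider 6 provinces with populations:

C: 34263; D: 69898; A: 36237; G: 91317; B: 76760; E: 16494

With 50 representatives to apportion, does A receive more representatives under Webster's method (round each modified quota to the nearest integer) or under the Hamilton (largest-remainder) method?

Hamilton

Webster: C 5, D 11, A 5, G 14, B 12, E 3.
Hamilton: C 5, D 11, A 6, G 14, B 12, E 2.
A gets 5 under Webster and 6 under Hamilton.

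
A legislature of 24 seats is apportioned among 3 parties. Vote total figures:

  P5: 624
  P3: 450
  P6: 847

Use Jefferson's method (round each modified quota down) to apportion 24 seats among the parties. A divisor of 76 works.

With modified divisor 76: modified quotas P5 8.211, P3 5.921, P6 11.145.
Rounding down: P5 8, P3 5, P6 11 (total 24).

P5 8, P3 5, P6 11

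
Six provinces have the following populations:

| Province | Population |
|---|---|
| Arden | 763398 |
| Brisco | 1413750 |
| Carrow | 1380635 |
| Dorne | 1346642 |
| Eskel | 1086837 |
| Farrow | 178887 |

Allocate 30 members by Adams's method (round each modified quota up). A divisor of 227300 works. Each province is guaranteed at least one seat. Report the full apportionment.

With modified divisor 227300: modified quotas Arden 3.359, Brisco 6.220, Carrow 6.074, Dorne 5.925, Eskel 4.782, Farrow 0.787.
Rounding up: Arden 4, Brisco 7, Carrow 7, Dorne 6, Eskel 5, Farrow 1 (total 30).

Arden 4, Brisco 7, Carrow 7, Dorne 6, Eskel 5, Farrow 1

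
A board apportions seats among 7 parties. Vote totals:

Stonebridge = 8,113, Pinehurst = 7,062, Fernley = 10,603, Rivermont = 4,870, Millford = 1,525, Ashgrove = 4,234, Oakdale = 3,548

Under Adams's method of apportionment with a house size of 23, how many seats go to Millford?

1

Standard divisor 39955/23 ≈ 1737.174; standard quotas: Stonebridge 4.670, Pinehurst 4.065, Fernley 6.104, Rivermont 2.803, Millford 0.878, Ashgrove 2.437, Oakdale 2.042.
Rounding up gives 5, 5, 7, 3, 1, 3, 3 = 27 seats, so the divisor must be adjusted.
With modified divisor 2070: modified quotas Stonebridge 3.919, Pinehurst 3.412, Fernley 5.122, Rivermont 2.353, Millford 0.737, Ashgrove 2.045, Oakdale 1.714.
Rounding up: Stonebridge 4, Pinehurst 4, Fernley 6, Rivermont 3, Millford 1, Ashgrove 3, Oakdale 2 (total 23).
Millford receives 1.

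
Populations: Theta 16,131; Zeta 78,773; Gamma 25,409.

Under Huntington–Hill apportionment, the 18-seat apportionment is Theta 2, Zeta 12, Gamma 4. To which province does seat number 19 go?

Theta

Priority for the next seat is population ÷ (√(s·(s+1))).
Priorities: Theta 6585.453, Zeta 6306.888, Gamma 5681.625.
Highest priority: Theta.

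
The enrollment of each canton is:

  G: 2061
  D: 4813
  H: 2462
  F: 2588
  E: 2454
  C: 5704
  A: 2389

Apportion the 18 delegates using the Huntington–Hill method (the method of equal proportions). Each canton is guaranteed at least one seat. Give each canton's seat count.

G=2, D=4, H=2, F=2, E=2, C=4, A=2

With divisor 1332: modified quotas G 1.547, D 3.613, H 1.848, F 1.943, E 1.842, C 4.282, A 1.794.
Geometric-mean thresholds: G √(1·2)=1.414, D √(3·4)=3.464, H √(1·2)=1.414, F √(1·2)=1.414, E √(1·2)=1.414, C √(4·5)=4.472, A √(1·2)=1.414.
Each quota rounded against its threshold gives G 2, D 4, H 2, F 2, E 2, C 4, A 2 (total 18).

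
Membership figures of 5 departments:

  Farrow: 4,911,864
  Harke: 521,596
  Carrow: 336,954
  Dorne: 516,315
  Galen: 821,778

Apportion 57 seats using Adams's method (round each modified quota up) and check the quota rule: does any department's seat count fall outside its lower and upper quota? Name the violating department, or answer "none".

Farrow

Standard quotas: Farrow 39.386, Harke 4.182, Carrow 2.702, Dorne 4.140, Galen 6.589.
Adams allocation: Farrow 38, Harke 5, Carrow 3, Dorne 4, Galen 7.
Farrow has quota 39.386 (lower 39, upper 40) but receives 38 — outside the quota interval.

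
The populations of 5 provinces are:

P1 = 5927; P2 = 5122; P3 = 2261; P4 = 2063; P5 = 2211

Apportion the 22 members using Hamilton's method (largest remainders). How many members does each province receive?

Standard divisor: 17584 ÷ 22 ≈ 799.273.
Standard quotas: P1 7.4155, P2 6.4083, P3 2.8288, P4 2.5811, P5 2.7663.
Lower quotas: P1 7, P2 6, P3 2, P4 2, P5 2 (sum 19, leaving 3 seats).
Remainders in descending order: P3 0.8288, P5 0.7663, P4 0.5811, P1 0.4155, P2 0.4083.
The surplus seats go to P3, P5, P4.

P1 7, P2 6, P3 3, P4 3, P5 3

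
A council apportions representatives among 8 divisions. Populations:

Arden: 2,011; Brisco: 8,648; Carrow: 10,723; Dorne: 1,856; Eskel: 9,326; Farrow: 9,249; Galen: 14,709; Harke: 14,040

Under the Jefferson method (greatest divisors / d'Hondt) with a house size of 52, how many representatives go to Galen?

11

Standard divisor 70562/52 ≈ 1356.962; standard quotas: Arden 1.482, Brisco 6.373, Carrow 7.902, Dorne 1.368, Eskel 6.873, Farrow 6.816, Galen 10.840, Harke 10.347.
Rounding down gives 1, 6, 7, 1, 6, 6, 10, 10 = 47 seats, so the divisor must be adjusted.
With modified divisor 1260: modified quotas Arden 1.596, Brisco 6.863, Carrow 8.510, Dorne 1.473, Eskel 7.402, Farrow 7.340, Galen 11.674, Harke 11.143.
Rounding down: Arden 1, Brisco 6, Carrow 8, Dorne 1, Eskel 7, Farrow 7, Galen 11, Harke 11 (total 52).
Galen receives 11.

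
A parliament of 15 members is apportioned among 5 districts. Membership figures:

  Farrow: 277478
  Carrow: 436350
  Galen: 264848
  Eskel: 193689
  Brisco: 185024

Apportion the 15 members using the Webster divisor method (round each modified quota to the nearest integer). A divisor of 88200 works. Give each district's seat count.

Farrow: 3; Carrow: 5; Galen: 3; Eskel: 2; Brisco: 2

With modified divisor 88200: modified quotas Farrow 3.146, Carrow 4.947, Galen 3.003, Eskel 2.196, Brisco 2.098.
Rounding to the nearest integer: Farrow 3, Carrow 5, Galen 3, Eskel 2, Brisco 2 (total 15).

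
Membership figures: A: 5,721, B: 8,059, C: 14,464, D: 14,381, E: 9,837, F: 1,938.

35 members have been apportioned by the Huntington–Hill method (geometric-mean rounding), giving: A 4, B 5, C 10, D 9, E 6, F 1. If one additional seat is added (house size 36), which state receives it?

Priority for the next seat is population ÷ (√(s·(s+1))).
Priorities: A 1279.254, B 1471.365, C 1379.088, D 1515.891, E 1517.882, F 1370.373.
Highest priority: E.

E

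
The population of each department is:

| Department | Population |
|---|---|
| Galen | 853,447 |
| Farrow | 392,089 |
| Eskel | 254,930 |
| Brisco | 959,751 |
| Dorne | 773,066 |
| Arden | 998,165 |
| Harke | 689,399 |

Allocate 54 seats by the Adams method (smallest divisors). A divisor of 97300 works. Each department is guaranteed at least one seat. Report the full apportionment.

Galen=9, Farrow=5, Eskel=3, Brisco=10, Dorne=8, Arden=11, Harke=8

With modified divisor 97300: modified quotas Galen 8.771, Farrow 4.030, Eskel 2.620, Brisco 9.864, Dorne 7.945, Arden 10.259, Harke 7.085.
Rounding up: Galen 9, Farrow 5, Eskel 3, Brisco 10, Dorne 8, Arden 11, Harke 8 (total 54).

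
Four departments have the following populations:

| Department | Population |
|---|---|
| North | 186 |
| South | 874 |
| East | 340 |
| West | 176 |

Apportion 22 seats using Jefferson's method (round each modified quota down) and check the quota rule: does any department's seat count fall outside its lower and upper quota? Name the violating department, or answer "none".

Standard quotas: North 2.596, South 12.201, East 4.746, West 2.457.
Jefferson allocation: North 2, South 13, East 5, West 2.
Every allocation lies between the lower and upper quota.

none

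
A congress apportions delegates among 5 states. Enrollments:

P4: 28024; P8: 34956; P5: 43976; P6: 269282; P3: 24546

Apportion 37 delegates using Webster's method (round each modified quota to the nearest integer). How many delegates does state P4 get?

3

Standard divisor 400784/37 ≈ 10832; standard quotas: P4 2.587, P8 3.227, P5 4.060, P6 24.860, P3 2.266.
Rounding to the nearest integer gives P4 3, P8 3, P5 4, P6 25, P3 2 — total 37, matching the house size, so no adjustment is needed.
P4 receives 3.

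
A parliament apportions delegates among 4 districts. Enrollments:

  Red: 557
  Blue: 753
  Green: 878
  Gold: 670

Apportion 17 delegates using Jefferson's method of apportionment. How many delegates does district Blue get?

Standard divisor 2858/17 ≈ 168.118; standard quotas: Red 3.313, Blue 4.479, Green 5.223, Gold 3.985.
Rounding down gives 3, 4, 5, 3 = 15 seats, so the divisor must be adjusted.
With modified divisor 148: modified quotas Red 3.764, Blue 5.088, Green 5.932, Gold 4.527.
Rounding down: Red 3, Blue 5, Green 5, Gold 4 (total 17).
Blue receives 5.

5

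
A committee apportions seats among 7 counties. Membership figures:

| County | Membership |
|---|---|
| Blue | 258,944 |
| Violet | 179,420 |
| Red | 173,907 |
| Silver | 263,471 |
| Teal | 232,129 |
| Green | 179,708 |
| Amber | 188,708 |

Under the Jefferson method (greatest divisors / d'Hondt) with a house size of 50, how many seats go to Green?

Standard divisor 1476287/50 ≈ 29525.74; standard quotas: Blue 8.770, Violet 6.077, Red 5.890, Silver 8.923, Teal 7.862, Green 6.086, Amber 6.391.
Rounding down gives 8, 6, 5, 8, 7, 6, 6 = 46 seats, so the divisor must be adjusted.
With modified divisor 27900: modified quotas Blue 9.281, Violet 6.431, Red 6.233, Silver 9.443, Teal 8.320, Green 6.441, Amber 6.764.
Rounding down: Blue 9, Violet 6, Red 6, Silver 9, Teal 8, Green 6, Amber 6 (total 50).
Green receives 6.

6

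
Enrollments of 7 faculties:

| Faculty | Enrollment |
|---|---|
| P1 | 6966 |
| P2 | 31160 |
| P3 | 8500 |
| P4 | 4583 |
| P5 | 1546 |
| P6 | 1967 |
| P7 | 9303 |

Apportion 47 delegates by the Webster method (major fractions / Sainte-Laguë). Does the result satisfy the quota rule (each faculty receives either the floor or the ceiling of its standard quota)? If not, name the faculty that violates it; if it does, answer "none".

Standard quotas: P1 5.114, P2 22.874, P3 6.240, P4 3.364, P5 1.135, P6 1.444, P7 6.829.
Webster allocation: P1 5, P2 24, P3 6, P4 3, P5 1, P6 1, P7 7.
P2 has quota 22.874 (lower 22, upper 23) but receives 24 — outside the quota interval.

P2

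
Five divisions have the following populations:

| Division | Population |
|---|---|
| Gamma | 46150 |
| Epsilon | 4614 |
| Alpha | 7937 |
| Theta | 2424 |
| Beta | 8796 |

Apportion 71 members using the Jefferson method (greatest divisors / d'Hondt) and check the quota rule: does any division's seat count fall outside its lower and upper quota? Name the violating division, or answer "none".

Gamma

Standard quotas: Gamma 46.862, Epsilon 4.685, Alpha 8.059, Theta 2.461, Beta 8.932.
Jefferson allocation: Gamma 48, Epsilon 4, Alpha 8, Theta 2, Beta 9.
Gamma has quota 46.862 (lower 46, upper 47) but receives 48 — outside the quota interval.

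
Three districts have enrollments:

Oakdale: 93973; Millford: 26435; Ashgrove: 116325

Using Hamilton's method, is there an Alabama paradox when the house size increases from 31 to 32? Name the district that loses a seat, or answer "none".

At 31 seats: Oakdale 12, Millford 4, Ashgrove 15.
At 32 seats: Oakdale 13, Millford 3, Ashgrove 16.
Millford drops from 4 to 3.

Millford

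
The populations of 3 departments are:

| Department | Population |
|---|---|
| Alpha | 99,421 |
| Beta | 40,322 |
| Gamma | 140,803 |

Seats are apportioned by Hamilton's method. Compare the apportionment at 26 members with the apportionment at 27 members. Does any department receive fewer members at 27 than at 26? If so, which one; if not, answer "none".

none

At 26 seats: Alpha 9, Beta 4, Gamma 13.
At 27 seats: Alpha 10, Beta 4, Gamma 13.
No department's allocation decreased.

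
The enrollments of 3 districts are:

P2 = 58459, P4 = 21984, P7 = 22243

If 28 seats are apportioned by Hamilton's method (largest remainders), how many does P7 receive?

6

Standard divisor: 102686 ÷ 28 ≈ 3667.357.
Standard quotas: P2 15.9404, P4 5.9945, P7 6.0651.
Lower quotas: P2 15, P4 5, P7 6 (sum 26, leaving 2 seats).
Remainders in descending order: P4 0.9945, P2 0.9404, P7 0.0651.
Largest remainders: P4, P2 receive the extra seats.
P7 receives 6.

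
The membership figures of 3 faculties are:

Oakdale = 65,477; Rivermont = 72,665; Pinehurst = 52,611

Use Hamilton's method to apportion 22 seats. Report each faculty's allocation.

Oakdale 8, Rivermont 8, Pinehurst 6

The standard divisor is 190753/22 ≈ 8670.591.
Standard quotas: Oakdale 7.5516, Rivermont 8.3806, Pinehurst 6.0678.
Lower quotas: Oakdale 7, Rivermont 8, Pinehurst 6 (sum 21, leaving 1 seat).
Remainders in descending order: Oakdale 0.5516, Rivermont 0.3806, Pinehurst 0.0678.
Largest remainder: Oakdale receives the extra seat.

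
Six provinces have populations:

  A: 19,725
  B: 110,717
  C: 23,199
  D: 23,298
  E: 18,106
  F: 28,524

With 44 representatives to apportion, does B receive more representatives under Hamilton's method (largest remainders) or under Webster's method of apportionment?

Hamilton: A 4, B 22, C 4, D 5, E 3, F 6.
Webster: A 4, B 21, C 4, D 5, E 4, F 6.
B gets 22 under Hamilton and 21 under Webster.

Hamilton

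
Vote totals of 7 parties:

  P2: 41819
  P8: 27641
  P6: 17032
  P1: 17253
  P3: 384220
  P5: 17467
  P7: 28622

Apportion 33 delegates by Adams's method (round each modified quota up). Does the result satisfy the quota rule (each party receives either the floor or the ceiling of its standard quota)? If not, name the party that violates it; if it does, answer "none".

Standard quotas: P2 2.584, P8 1.708, P6 1.052, P1 1.066, P3 23.742, P5 1.079, P7 1.769.
Adams allocation: P2 3, P8 2, P6 1, P1 1, P3 22, P5 2, P7 2.
P3 has quota 23.742 (lower 23, upper 24) but receives 22 — outside the quota interval.

P3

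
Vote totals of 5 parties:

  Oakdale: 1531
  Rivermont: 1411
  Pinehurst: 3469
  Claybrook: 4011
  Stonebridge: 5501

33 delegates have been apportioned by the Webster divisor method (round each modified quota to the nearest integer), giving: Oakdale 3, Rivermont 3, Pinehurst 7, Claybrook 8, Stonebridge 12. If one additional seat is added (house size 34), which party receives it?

Priority for the next seat is population ÷ (current seats + 0.5).
Priorities: Oakdale 437.429, Rivermont 403.143, Pinehurst 462.533, Claybrook 471.882, Stonebridge 440.080.
Highest priority: Claybrook.

Claybrook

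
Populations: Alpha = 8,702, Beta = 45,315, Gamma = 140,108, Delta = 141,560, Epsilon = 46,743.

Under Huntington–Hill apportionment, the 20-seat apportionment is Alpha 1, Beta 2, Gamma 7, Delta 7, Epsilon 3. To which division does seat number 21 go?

Delta

Priority for the next seat is population ÷ (√(s·(s+1))).
Priorities: Alpha 6153.243, Beta 18499.771, Gamma 18722.719, Delta 18916.751, Epsilon 13493.542.
Highest priority: Delta.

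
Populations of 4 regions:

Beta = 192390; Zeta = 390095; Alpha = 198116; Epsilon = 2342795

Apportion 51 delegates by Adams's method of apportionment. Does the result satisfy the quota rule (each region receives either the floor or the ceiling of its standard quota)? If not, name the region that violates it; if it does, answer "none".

Epsilon

Standard quotas: Beta 3.141, Zeta 6.370, Alpha 3.235, Epsilon 38.254.
Adams allocation: Beta 3, Zeta 7, Alpha 4, Epsilon 37.
Epsilon has quota 38.254 (lower 38, upper 39) but receives 37 — outside the quota interval.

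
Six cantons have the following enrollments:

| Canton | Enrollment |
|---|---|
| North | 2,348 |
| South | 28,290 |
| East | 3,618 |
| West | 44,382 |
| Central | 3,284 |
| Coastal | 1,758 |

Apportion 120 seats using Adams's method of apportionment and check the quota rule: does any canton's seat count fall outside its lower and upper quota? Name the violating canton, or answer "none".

West

Standard quotas: North 3.367, South 40.569, East 5.188, West 63.645, Central 4.709, Coastal 2.521.
Adams allocation: North 4, South 40, East 6, West 62, Central 5, Coastal 3.
West has quota 63.645 (lower 63, upper 64) but receives 62 — outside the quota interval.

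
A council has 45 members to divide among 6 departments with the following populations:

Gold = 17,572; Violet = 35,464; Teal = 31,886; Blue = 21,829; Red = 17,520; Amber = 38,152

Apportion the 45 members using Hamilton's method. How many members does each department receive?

Gold=5; Violet=10; Teal=9; Blue=6; Red=5; Amber=10

Standard divisor: 162423 ÷ 45 ≈ 3609.4.
Standard quotas: Gold 4.8684, Violet 9.8255, Teal 8.8342, Blue 6.0478, Red 4.8540, Amber 10.5702.
Lower quotas: Gold 4, Violet 9, Teal 8, Blue 6, Red 4, Amber 10 (sum 41, leaving 4 seats).
Remainders in descending order: Gold 0.8684, Red 0.8540, Teal 0.8342, Violet 0.8255, Amber 0.5702, Blue 0.0478.
The surplus seats go to Gold, Red, Teal, Violet.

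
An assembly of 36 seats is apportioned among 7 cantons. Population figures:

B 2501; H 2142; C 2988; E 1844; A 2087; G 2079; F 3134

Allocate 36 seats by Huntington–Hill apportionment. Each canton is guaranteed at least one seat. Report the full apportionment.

With divisor 466: modified quotas B 5.367, H 4.597, C 6.412, E 3.957, A 4.479, G 4.461, F 6.725.
Geometric-mean thresholds: B √(5·6)=5.477, H √(4·5)=4.472, C √(6·7)=6.481, E √(3·4)=3.464, A √(4·5)=4.472, G √(4·5)=4.472, F √(6·7)=6.481.
Each quota rounded against its threshold gives B 5, H 5, C 6, E 4, A 5, G 4, F 7 (total 36).

B: 5, H: 5, C: 6, E: 4, A: 5, G: 4, F: 7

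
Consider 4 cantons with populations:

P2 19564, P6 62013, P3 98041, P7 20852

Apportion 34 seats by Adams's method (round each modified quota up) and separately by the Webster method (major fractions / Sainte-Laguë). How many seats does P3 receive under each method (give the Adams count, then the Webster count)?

Adams: P2 4, P6 10, P3 16, P7 4.
Webster: P2 3, P6 10, P3 17, P7 4.
P3 gets 16 under Adams and 17 under Webster.

16 and 17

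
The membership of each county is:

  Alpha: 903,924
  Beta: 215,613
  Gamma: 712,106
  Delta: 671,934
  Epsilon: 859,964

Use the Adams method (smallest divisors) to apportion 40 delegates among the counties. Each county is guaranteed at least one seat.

Standard divisor 3363541/40 ≈ 84088.525; standard quotas: Alpha 10.750, Beta 2.564, Gamma 8.469, Delta 7.991, Epsilon 10.227.
Rounding up gives 11, 3, 9, 8, 11 = 42 seats, so the divisor must be adjusted.
With modified divisor 89700: modified quotas Alpha 10.077, Beta 2.404, Gamma 7.939, Delta 7.491, Epsilon 9.587.
Rounding up: Alpha 11, Beta 3, Gamma 8, Delta 8, Epsilon 10 (total 40).

Alpha: 11, Beta: 3, Gamma: 8, Delta: 8, Epsilon: 10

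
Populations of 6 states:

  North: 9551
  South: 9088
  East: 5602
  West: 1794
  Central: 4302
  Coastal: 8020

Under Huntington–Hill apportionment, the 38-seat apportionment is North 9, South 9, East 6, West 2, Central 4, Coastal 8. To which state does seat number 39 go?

North

Priority for the next seat is population ÷ (√(s·(s+1))).
Priorities: North 1006.764, South 957.959, East 864.407, West 732.397, Central 961.956, Coastal 945.166.
Highest priority: North.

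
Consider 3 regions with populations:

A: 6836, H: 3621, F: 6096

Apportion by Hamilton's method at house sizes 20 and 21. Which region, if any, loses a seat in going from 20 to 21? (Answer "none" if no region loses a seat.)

H

At 20 seats: A 8, H 5, F 7.
At 21 seats: A 9, H 4, F 8.
H drops from 5 to 4.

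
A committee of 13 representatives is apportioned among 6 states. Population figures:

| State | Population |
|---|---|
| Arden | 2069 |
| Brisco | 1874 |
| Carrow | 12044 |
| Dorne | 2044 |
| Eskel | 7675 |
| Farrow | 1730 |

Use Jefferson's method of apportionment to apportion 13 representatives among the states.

Standard divisor 27436/13 ≈ 2110.462; standard quotas: Arden 0.980, Brisco 0.888, Carrow 5.707, Dorne 0.969, Eskel 3.637, Farrow 0.820.
Rounding down gives 0, 0, 5, 0, 3, 0 = 8 seats, so the divisor must be adjusted.
With modified divisor 1800: modified quotas Arden 1.149, Brisco 1.041, Carrow 6.691, Dorne 1.136, Eskel 4.264, Farrow 0.961.
Rounding down: Arden 1, Brisco 1, Carrow 6, Dorne 1, Eskel 4, Farrow 0 (total 13).

Arden 1; Brisco 1; Carrow 6; Dorne 1; Eskel 4; Farrow 0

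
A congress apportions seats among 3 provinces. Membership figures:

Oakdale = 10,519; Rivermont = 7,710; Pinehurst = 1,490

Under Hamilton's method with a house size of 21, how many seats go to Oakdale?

The standard divisor is 19719/21 = 939.
Standard quotas: Oakdale 11.2023, Rivermont 8.2109, Pinehurst 1.5868.
Lower quotas: Oakdale 11, Rivermont 8, Pinehurst 1 (sum 20, leaving 1 seat).
Remainders in descending order: Pinehurst 0.5868, Rivermont 0.2109, Oakdale 0.2023.
Largest remainder: Pinehurst receives the extra seat.
Oakdale receives 11.

11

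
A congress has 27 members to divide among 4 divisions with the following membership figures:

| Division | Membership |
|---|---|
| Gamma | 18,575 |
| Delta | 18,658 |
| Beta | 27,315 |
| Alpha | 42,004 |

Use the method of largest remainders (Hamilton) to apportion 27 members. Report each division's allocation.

Total 106552; standard divisor 106552/27 ≈ 3946.37.
Standard quotas: Gamma 4.7069, Delta 4.7279, Beta 6.9216, Alpha 10.6437.
Lower quotas: Gamma 4, Delta 4, Beta 6, Alpha 10 (sum 24, leaving 3 seats).
Remainders in descending order: Beta 0.9216, Delta 0.7279, Gamma 0.7069, Alpha 0.6437.
The surplus seats go to Beta, Delta, Gamma.

Gamma 5, Delta 5, Beta 7, Alpha 10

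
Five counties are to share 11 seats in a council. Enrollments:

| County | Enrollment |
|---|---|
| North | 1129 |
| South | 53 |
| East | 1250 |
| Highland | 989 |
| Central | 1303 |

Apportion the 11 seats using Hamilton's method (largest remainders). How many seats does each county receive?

Standard divisor: 4724 ÷ 11 ≈ 429.455.
Standard quotas: North 2.629, South 0.123, East 2.911, Highland 2.303, Central 3.034.
Lower quotas: North 2, South 0, East 2, Highland 2, Central 3 (sum 9, leaving 2 seats).
Remainders in descending order: East 0.911, North 0.629, Highland 0.303, South 0.123, Central 0.034.
Largest remainders: East, North receive the extra seats.

North 3, South 0, East 3, Highland 2, Central 3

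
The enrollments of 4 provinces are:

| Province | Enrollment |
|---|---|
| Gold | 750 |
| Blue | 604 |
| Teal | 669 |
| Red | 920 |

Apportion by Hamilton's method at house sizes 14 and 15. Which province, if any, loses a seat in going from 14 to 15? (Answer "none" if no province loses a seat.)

none

At 14 seats: Gold 4, Blue 3, Teal 3, Red 4.
At 15 seats: Gold 4, Blue 3, Teal 3, Red 5.
No province's allocation decreased.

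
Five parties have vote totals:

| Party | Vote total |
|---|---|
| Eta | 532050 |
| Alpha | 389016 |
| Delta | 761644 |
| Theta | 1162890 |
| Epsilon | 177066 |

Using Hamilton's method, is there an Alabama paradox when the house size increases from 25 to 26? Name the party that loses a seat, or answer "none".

Epsilon

At 25 seats: Eta 4, Alpha 3, Delta 6, Theta 10, Epsilon 2.
At 26 seats: Eta 5, Alpha 3, Delta 7, Theta 10, Epsilon 1.
Epsilon drops from 2 to 1.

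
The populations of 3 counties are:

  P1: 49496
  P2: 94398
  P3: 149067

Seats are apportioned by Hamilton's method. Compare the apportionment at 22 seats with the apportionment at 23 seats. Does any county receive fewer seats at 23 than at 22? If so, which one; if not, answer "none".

none

At 22 seats: P1 4, P2 7, P3 11.
At 23 seats: P1 4, P2 7, P3 12.
No county's allocation decreased.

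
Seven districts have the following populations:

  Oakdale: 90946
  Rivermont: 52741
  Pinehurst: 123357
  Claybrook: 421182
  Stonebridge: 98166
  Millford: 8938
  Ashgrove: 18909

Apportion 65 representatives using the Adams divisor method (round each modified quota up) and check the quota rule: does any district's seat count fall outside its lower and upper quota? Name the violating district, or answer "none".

Claybrook

Standard quotas: Oakdale 7.260, Rivermont 4.210, Pinehurst 9.847, Claybrook 33.623, Stonebridge 7.837, Millford 0.714, Ashgrove 1.509.
Adams allocation: Oakdale 7, Rivermont 5, Pinehurst 10, Claybrook 32, Stonebridge 8, Millford 1, Ashgrove 2.
Claybrook has quota 33.623 (lower 33, upper 34) but receives 32 — outside the quota interval.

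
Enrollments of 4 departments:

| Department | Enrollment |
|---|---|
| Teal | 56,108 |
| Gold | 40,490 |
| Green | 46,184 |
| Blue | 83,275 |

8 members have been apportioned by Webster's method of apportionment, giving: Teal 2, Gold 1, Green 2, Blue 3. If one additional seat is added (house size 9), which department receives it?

Priority for the next seat is population ÷ (current seats + 0.5).
Priorities: Teal 22443.200, Gold 26993.333, Green 18473.600, Blue 23792.857.
Highest priority: Gold.

Gold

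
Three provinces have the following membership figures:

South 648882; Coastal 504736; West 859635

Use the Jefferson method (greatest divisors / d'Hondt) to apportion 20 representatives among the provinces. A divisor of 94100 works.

With modified divisor 94100: modified quotas South 6.896, Coastal 5.364, West 9.135.
Rounding down: South 6, Coastal 5, West 9 (total 20).

South: 6, Coastal: 5, West: 9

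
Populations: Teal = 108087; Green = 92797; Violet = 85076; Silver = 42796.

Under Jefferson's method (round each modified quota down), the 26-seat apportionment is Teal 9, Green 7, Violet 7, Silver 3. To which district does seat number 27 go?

Green

Priority for the next seat is population ÷ (current seats + 1).
Priorities: Teal 10808.700, Green 11599.625, Violet 10634.500, Silver 10699.000.
Highest priority: Green.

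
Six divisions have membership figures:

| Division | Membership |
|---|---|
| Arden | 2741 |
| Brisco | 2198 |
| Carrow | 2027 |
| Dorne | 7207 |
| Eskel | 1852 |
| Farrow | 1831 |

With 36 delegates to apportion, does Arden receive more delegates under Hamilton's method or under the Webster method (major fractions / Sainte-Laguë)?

Webster

Hamilton: Arden 5, Brisco 4, Carrow 4, Dorne 15, Eskel 4, Farrow 4.
Webster: Arden 6, Brisco 4, Carrow 4, Dorne 14, Eskel 4, Farrow 4.
Arden gets 5 under Hamilton and 6 under Webster.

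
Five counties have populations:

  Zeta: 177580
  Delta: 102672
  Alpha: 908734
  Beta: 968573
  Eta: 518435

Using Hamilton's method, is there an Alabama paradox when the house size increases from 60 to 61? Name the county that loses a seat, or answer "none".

At 60 seats: Zeta 4, Delta 2, Alpha 20, Beta 22, Eta 12.
At 61 seats: Zeta 4, Delta 2, Alpha 21, Beta 22, Eta 12.
No county's allocation decreased.

none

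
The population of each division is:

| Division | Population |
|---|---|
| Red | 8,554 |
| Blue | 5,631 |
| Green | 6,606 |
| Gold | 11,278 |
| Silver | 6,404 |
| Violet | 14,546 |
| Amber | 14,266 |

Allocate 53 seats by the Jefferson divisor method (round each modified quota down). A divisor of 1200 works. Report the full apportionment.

Red: 7, Blue: 4, Green: 5, Gold: 9, Silver: 5, Violet: 12, Amber: 11

With modified divisor 1200: modified quotas Red 7.128, Blue 4.692, Green 5.505, Gold 9.398, Silver 5.337, Violet 12.122, Amber 11.888.
Rounding down: Red 7, Blue 4, Green 5, Gold 9, Silver 5, Violet 12, Amber 11 (total 53).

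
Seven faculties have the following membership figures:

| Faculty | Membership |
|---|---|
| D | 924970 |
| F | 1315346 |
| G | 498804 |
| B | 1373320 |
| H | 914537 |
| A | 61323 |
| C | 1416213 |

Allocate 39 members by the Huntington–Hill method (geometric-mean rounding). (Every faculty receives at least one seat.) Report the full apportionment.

D=6; F=8; G=3; B=8; H=5; A=1; C=8

With divisor 167923: modified quotas D 5.508, F 7.833, G 2.970, B 8.178, H 5.446, A 0.365, C 8.434.
Geometric-mean thresholds: D √(5·6)=5.477, F √(7·8)=7.483, G √(2·3)=2.449, B √(8·9)=8.485, H √(5·6)=5.477, A (min 1), C √(8·9)=8.485.
Each quota rounded against its threshold gives D 6, F 8, G 3, B 8, H 5, A 1, C 8 (total 39).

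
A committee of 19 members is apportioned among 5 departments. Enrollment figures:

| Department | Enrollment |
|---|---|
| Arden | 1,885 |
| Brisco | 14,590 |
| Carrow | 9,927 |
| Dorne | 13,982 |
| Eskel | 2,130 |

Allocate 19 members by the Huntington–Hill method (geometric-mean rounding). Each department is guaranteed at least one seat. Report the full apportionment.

Arden: 1, Brisco: 7, Carrow: 4, Dorne: 6, Eskel: 1

With divisor 2236: modified quotas Arden 0.843, Brisco 6.525, Carrow 4.440, Dorne 6.253, Eskel 0.953.
Geometric-mean thresholds: Arden (min 1), Brisco √(6·7)=6.481, Carrow √(4·5)=4.472, Dorne √(6·7)=6.481, Eskel (min 1).
Each quota rounded against its threshold gives Arden 1, Brisco 7, Carrow 4, Dorne 6, Eskel 1 (total 19).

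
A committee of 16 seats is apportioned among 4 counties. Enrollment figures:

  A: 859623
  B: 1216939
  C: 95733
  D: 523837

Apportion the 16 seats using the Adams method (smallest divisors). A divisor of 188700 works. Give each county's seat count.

A 5, B 7, C 1, D 3

With modified divisor 188700: modified quotas A 4.556, B 6.449, C 0.507, D 2.776.
Rounding up: A 5, B 7, C 1, D 3 (total 16).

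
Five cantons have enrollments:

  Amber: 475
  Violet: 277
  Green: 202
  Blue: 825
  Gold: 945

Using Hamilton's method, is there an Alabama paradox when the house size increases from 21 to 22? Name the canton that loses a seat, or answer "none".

At 21 seats: Amber 4, Violet 2, Green 2, Blue 6, Gold 7.
At 22 seats: Amber 4, Violet 2, Green 1, Blue 7, Gold 8.
Green drops from 2 to 1.

Green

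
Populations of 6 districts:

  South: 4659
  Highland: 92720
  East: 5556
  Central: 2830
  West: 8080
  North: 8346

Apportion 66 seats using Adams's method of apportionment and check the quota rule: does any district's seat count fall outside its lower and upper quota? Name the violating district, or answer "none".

Highland

Standard quotas: South 2.517, Highland 50.082, East 3.001, Central 1.529, West 4.364, North 4.508.
Adams allocation: South 3, Highland 48, East 3, Central 2, West 5, North 5.
Highland has quota 50.082 (lower 50, upper 51) but receives 48 — outside the quota interval.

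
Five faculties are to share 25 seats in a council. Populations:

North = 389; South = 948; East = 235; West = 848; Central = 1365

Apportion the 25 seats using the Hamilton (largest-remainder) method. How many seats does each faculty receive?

North=3; South=6; East=1; West=6; Central=9

Total 3785; standard divisor 3785/25 ≈ 151.4.
Standard quotas: North 2.569, South 6.262, East 1.552, West 5.601, Central 9.016.
Lower quotas: North 2, South 6, East 1, West 5, Central 9 (sum 23, leaving 2 seats).
Remainders in descending order: West 0.601, North 0.569, East 0.552, South 0.262, Central 0.016.
Largest remainders: West, North receive the extra seats.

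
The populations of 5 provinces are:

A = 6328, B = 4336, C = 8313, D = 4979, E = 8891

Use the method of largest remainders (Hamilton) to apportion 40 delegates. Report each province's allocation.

The standard divisor is 32847/40 ≈ 821.175.
Standard quotas: A 7.7060, B 5.2802, C 10.1233, D 6.0633, E 10.8272.
Lower quotas: A 7, B 5, C 10, D 6, E 10 (sum 38, leaving 2 seats).
Remainders in descending order: E 0.8272, A 0.7060, B 0.2802, C 0.1233, D 0.0633.
Largest remainders: E, A receive the extra seats.

A 8, B 5, C 10, D 6, E 11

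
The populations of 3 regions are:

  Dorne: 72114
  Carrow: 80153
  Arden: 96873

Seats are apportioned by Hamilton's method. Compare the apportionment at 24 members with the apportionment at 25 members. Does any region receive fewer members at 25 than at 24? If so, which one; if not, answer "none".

none

At 24 seats: Dorne 7, Carrow 8, Arden 9.
At 25 seats: Dorne 7, Carrow 8, Arden 10.
No region's allocation decreased.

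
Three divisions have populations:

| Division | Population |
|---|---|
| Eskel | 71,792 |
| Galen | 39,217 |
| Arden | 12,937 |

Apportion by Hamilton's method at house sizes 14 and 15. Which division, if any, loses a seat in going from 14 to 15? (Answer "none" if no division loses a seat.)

At 14 seats: Eskel 8, Galen 4, Arden 2.
At 15 seats: Eskel 9, Galen 5, Arden 1.
Arden drops from 2 to 1.

Arden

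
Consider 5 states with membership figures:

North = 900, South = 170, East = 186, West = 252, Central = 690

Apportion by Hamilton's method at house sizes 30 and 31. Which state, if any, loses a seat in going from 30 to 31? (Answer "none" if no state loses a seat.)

At 30 seats: North 12, South 2, East 3, West 4, Central 9.
At 31 seats: North 13, South 2, East 3, West 3, Central 10.
West drops from 4 to 3.

West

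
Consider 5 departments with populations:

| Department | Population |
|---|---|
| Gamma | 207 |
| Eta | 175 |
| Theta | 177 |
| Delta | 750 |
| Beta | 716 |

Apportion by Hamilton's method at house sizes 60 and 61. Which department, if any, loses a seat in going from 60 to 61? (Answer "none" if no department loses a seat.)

At 60 seats: Gamma 6, Eta 5, Theta 6, Delta 22, Beta 21.
At 61 seats: Gamma 6, Eta 5, Theta 5, Delta 23, Beta 22.
Theta drops from 6 to 5.

Theta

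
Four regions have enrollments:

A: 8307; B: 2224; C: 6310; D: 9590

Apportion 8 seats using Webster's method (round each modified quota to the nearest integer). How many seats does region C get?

2

Standard divisor 26431/8 ≈ 3303.875; standard quotas: A 2.514, B 0.673, C 1.910, D 2.903.
Rounding to the nearest integer gives 3, 1, 2, 3 = 9 seats, so the divisor must be adjusted.
With modified divisor 3600: modified quotas A 2.308, B 0.618, C 1.753, D 2.664.
Rounding to the nearest integer: A 2, B 1, C 2, D 3 (total 8).
C receives 2.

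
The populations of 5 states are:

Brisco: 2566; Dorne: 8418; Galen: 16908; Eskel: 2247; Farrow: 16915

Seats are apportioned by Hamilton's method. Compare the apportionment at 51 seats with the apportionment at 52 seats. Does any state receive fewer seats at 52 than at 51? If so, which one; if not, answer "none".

At 51 seats: Brisco 3, Dorne 9, Galen 18, Eskel 3, Farrow 18.
At 52 seats: Brisco 3, Dorne 9, Galen 19, Eskel 2, Farrow 19.
Eskel drops from 3 to 2.

Eskel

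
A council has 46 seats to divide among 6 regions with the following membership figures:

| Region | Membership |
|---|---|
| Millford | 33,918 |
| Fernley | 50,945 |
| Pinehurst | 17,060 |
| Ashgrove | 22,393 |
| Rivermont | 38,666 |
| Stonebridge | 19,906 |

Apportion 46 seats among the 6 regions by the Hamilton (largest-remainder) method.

Total 182888; standard divisor 182888/46 ≈ 3975.826.
Standard quotas: Millford 8.5311, Fernley 12.8137, Pinehurst 4.2909, Ashgrove 5.6323, Rivermont 9.7253, Stonebridge 5.0068.
Lower quotas: Millford 8, Fernley 12, Pinehurst 4, Ashgrove 5, Rivermont 9, Stonebridge 5 (sum 43, leaving 3 seats).
Remainders in descending order: Fernley 0.8137, Rivermont 0.7253, Ashgrove 0.6323, Millford 0.5311, Pinehurst 0.2909, Stonebridge 0.0068.
The surplus seats go to Fernley, Rivermont, Ashgrove.

Millford 8, Fernley 13, Pinehurst 4, Ashgrove 6, Rivermont 10, Stonebridge 5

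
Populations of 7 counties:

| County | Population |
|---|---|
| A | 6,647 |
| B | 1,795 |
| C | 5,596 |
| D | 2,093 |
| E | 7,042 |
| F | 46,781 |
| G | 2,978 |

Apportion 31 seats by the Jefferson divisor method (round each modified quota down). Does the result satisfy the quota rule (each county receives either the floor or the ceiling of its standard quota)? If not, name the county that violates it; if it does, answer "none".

Standard quotas: A 2.825, B 0.763, C 2.379, D 0.890, E 2.993, F 19.884, G 1.266.
Jefferson allocation: A 3, B 0, C 2, D 0, E 3, F 22, G 1.
F has quota 19.884 (lower 19, upper 20) but receives 22 — outside the quota interval.

F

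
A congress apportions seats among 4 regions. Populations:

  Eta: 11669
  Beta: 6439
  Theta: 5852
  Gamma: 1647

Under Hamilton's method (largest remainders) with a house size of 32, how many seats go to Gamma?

Total 25607; standard divisor 25607/32 ≈ 800.219.
Standard quotas: Eta 14.5823, Beta 8.0465, Theta 7.3130, Gamma 2.0582.
Lower quotas: Eta 14, Beta 8, Theta 7, Gamma 2 (sum 31, leaving 1 seat).
Remainders in descending order: Eta 0.5823, Theta 0.3130, Gamma 0.0582, Beta 0.0465.
The surplus seat goes to Eta.
Gamma receives 2.

2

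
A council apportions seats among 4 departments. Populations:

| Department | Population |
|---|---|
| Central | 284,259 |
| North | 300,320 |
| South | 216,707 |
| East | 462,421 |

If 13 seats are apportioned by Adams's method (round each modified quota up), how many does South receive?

Standard divisor 1263707/13 ≈ 97208.231; standard quotas: Central 2.924, North 3.089, South 2.229, East 4.757.
Rounding up gives 3, 4, 3, 5 = 15 seats, so the divisor must be adjusted.
With modified divisor 112000: modified quotas Central 2.538, North 2.681, South 1.935, East 4.129.
Rounding up: Central 3, North 3, South 2, East 5 (total 13).
South receives 2.

2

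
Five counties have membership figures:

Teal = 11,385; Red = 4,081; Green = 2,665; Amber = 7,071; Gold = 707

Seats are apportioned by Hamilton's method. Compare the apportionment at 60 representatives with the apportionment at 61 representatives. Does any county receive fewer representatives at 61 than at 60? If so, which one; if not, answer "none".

At 60 seats: Teal 26, Red 10, Green 6, Amber 16, Gold 2.
At 61 seats: Teal 27, Red 9, Green 6, Amber 17, Gold 2.
Red drops from 10 to 9.

Red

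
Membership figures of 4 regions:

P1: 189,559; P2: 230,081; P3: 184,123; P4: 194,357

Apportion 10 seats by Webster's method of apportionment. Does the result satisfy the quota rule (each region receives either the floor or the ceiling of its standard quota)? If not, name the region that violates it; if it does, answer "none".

Standard quotas: P1 2.375, P2 2.883, P3 2.307, P4 2.435.
Webster allocation: P1 2, P2 3, P3 2, P4 3.
Every allocation lies between the lower and upper quota.

none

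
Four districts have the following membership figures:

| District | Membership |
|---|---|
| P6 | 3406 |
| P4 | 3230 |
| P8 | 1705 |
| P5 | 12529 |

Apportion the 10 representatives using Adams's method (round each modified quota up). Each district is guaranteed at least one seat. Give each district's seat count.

Standard divisor 20870/10 ≈ 2087; standard quotas: P6 1.632, P4 1.548, P8 0.817, P5 6.003.
Rounding up gives 2, 2, 1, 7 = 12 seats, so the divisor must be adjusted.
With modified divisor 2800: modified quotas P6 1.216, P4 1.154, P8 0.609, P5 4.475.
Rounding up: P6 2, P4 2, P8 1, P5 5 (total 10).

P6: 2, P4: 2, P8: 1, P5: 5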